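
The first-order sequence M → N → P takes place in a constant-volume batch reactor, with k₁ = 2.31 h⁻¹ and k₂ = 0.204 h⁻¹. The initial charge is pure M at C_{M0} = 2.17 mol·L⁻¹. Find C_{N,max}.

At the optimum, C_{N,max}/C_{M0} = (k₁/k₂)^[k₂/(k₂−k₁)].
= (2.31/0.204)^(0.204/(0.204−2.31)) = (11.32)^(-0.09687) = 0.7905.
C_{N,max} = 0.7905×2.17 = 1.72 mol·L⁻¹.

1.72 mol·L⁻¹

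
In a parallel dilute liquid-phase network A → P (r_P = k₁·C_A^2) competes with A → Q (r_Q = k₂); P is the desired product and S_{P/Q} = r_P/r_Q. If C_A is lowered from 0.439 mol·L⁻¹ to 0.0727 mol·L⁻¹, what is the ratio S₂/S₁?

S_{P/Q} = (k₁/k₂)·C_A^2, so S₂/S₁ = (C_{A,2}/C_{A,1})^2.
= (0.0727/0.439)^2 = (0.1656)^2 = 0.0274.

0.0274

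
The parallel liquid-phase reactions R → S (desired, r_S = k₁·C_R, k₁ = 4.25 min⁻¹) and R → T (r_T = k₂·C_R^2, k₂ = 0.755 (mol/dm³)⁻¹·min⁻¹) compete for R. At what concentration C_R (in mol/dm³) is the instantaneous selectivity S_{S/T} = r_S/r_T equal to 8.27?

0.681 mol/dm³

S_{S/T} = (k₁/k₂)·C_R⁻¹ ⇒ C_R = (S·k₂/k₁)^(-1).
= (8.27×0.755/4.25)^(-1) = (1.469)^(-1) = 0.681 mol/dm³.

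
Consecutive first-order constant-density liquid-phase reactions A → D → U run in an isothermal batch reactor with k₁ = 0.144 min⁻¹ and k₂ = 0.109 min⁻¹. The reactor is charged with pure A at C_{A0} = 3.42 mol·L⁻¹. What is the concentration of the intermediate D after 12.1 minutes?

1.30 mol·L⁻¹

For first-order series with pure A initially, C_D(t) = k₁C_{A0}/(k₂−k₁)·(e^(−k₁t) − e^(−k₂t)).
e^(−k₁t) = e^(−0.144×12.1) = e^(−1.742) = 0.1751; e^(−k₂t) = e^(−1.319) = 0.2674.
C_D = 0.144×3.42/(0.109−0.144) × (0.1751−0.2674) = (-14.07)×(-0.09233) = 1.299 mol·L⁻¹.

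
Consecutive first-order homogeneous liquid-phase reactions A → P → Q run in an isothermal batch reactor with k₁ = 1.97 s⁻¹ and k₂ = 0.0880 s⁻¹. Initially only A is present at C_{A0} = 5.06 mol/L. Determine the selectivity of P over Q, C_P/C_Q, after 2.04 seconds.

For first-order series with pure A initially, C_P(t) = k₁C_{A0}/(k₂−k₁)·(e^(−k₁t) − e^(−k₂t)).
e^(−k₁t) = e^(−1.97×2.04) = e^(−4.019) = 0.01797; e^(−k₂t) = e^(−0.1795) = 0.8357.
C_P = 1.97×5.06/(0.0880−1.97) × (0.01797−0.8357) = (-5.297)×(-0.8177) = 4.331 mol/L.
C_A = C_{A0}e^(−k₁t) = 0.09095 mol/L, so C_Q = C_{A0}−C_A−C_P = 0.6380 mol/L; C_P/C_Q = 6.79.

6.79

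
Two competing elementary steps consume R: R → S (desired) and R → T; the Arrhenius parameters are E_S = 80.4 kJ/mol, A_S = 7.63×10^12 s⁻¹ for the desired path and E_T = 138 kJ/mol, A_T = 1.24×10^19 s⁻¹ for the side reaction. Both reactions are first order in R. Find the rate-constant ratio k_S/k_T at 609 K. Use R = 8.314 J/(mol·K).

0.0537

k_S/k_T = (A_S/A_T)·exp[−(E_S−E_T)/(RT)] = (A_S/A_T)·exp[(E_T−E_S)/(RT)].
(E_T−E_S)/(RT) = (138−80.4)×10³/(8.314×609) = 57600/5063 = 11.38.
k_S/k_T = (7.63×10^12/1.24×10^19)·exp(11.38) = 6.153×10^-7 × 87216 = 0.0537.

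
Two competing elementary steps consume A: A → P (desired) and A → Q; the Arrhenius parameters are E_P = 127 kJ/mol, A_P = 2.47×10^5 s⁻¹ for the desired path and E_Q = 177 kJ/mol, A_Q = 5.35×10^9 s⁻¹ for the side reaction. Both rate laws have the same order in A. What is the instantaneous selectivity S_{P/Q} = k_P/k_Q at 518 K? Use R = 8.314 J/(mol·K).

5.09

k_P/k_Q = (A_P/A_Q)·exp[−(E_P−E_Q)/(RT)] = (A_P/A_Q)·exp[(E_Q−E_P)/(RT)].
(E_Q−E_P)/(RT) = (177−127)×10³/(8.314×518) = 50000/4307 = 11.61.
k_P/k_Q = (2.47×10^5/5.35×10^9)·exp(11.61) = 4.617×10^-5 × 1.102×10^5 = 5.09.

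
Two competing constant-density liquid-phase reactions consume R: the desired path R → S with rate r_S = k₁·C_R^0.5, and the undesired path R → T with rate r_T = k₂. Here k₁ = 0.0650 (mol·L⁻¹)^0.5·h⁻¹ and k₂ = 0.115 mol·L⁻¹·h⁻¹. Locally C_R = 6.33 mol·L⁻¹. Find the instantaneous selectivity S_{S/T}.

S_{S/T} = r_S/r_T = (k₁·C_R^0.5)/(k₂) = (k₁/k₂)·C_R^0.5.
= (0.0650×6.330^0.5) / (0.115) = 0.1635/0.1150 = 1.42.

1.42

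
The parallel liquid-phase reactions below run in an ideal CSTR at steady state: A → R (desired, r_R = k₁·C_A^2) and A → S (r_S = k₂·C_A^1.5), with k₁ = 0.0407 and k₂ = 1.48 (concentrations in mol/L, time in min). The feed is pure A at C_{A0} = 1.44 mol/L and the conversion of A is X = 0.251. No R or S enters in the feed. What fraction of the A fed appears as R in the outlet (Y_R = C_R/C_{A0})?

Exit C_A = C_{A0}(1−X) = 1.44×0.749 = 1.079 mol/L.
In a CSTR the entire volume is at exit conditions, so r_R = 0.0407×1.079^2 = 0.04735 and r_S = 1.48×1.079^1.5 = 1.658.
Fraction of consumed A going to R: r_R/(r_R+r_S) = 0.02777.
C_R = 0.02777·C_{A0}·X = 0.02777×1.44×0.251 = 0.0100 mol/L; Y_R = C_R/C_{A0} = 0.00697.

0.00697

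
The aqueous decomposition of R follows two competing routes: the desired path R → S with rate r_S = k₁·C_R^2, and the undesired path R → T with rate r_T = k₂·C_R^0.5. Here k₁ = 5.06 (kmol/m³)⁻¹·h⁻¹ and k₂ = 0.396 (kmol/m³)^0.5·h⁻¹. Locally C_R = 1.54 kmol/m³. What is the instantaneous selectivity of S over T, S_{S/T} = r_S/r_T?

24.4

S_{S/T} = r_S/r_T = (k₁·C_R^2)/(k₂·C_R^0.5) = (k₁/k₂)·C_R^1.5.
= (5.06×1.540^2) / (0.396×1.540^0.5) = 12.00/0.4914 = 24.4.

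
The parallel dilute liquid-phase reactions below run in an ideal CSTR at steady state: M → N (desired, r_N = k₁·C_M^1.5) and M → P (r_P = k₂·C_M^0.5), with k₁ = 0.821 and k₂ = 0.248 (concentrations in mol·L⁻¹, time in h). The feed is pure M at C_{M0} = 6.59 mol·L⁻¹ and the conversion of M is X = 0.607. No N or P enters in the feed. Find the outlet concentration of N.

Exit C_M = C_{M0}(1−X) = 6.59×0.393 = 2.590 mol·L⁻¹.
A CSTR operates uniformly at the exit composition, giving r_N = 3.422 and r_P = 0.3991 (each k·C_M^n at C_M = 2.590).
Fraction of consumed M going to N: r_N/(r_N+r_P) = 0.8955.
C_N = 0.8955·C_{M0}·X = 0.8955×6.59×0.607 = 3.58 mol·L⁻¹.

3.58 mol·L⁻¹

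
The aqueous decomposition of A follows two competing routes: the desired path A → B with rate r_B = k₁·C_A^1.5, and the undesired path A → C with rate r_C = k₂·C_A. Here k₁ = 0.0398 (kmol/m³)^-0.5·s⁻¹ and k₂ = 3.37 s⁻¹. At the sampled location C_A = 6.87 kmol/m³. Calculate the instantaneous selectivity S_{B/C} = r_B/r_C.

0.0310

S_{B/C} = r_B/r_C = (k₁·C_A^1.5)/(k₂·C_A) = (k₁/k₂)·C_A^0.5.
= (0.0398×6.870^1.5) / (3.37×6.870) = 0.7167/23.15 = 0.0310.
Since the desired path is higher order in A, keeping C_A high (PFR or concentrated feed) favours B.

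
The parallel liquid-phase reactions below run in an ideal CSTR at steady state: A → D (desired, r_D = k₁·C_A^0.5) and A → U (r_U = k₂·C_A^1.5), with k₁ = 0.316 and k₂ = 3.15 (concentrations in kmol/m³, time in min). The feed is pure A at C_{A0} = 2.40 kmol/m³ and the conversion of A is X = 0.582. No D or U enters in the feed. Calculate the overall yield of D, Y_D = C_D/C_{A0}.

0.0529

Exit C_A = C_{A0}(1−X) = 2.40×0.418 = 1.003 kmol/m³.
A CSTR operates uniformly at the exit composition, giving r_D = 0.3165 and r_U = 3.165 (each k·C_A^n at C_A = 1.003).
Fraction of consumed A going to D: r_D/(r_D+r_U) = 0.09091.
C_D = 0.09091·C_{A0}·X = 0.09091×2.40×0.582 = 0.127 kmol/m³; Y_D = C_D/C_{A0} = 0.0529.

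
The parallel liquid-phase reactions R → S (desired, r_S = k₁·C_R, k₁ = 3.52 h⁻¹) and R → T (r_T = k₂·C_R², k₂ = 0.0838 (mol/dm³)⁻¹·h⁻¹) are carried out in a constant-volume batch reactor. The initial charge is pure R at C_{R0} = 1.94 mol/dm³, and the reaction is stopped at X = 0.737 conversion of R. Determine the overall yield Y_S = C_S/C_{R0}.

C_R = C_{R0}(1−X) = 0.5102 mol/dm³.
Along a PFR/batch, dC_S/dC_R = −r_S/(r_S+r_T) = −k₁/(k₁+k₂·C_R).
Integrating from C_{R0} to C_R: C_S = (3.52/0.0838)·ln[(3.52+0.0838·1.94)/(3.52+0.0838·0.510)] = 42.00·ln(3.683/3.563) = 1.389 mol/dm³.
Y_S = C_S/C_{R0} = 1.389/1.94 = 0.716.

0.716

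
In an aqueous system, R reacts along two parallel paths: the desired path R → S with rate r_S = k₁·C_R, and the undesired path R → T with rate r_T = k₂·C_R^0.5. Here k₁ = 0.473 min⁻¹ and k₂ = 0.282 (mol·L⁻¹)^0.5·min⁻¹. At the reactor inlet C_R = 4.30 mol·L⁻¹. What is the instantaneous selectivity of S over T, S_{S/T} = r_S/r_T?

3.48

S_{S/T} = r_S/r_T = (k₁·C_R)/(k₂·C_R^0.5) = (k₁/k₂)·C_R^0.5.
= (0.473×4.300) / (0.282×4.300^0.5) = 2.034/0.5848 = 3.48.
Since the desired path is higher order in R, keeping C_R high (PFR or concentrated feed) favours S.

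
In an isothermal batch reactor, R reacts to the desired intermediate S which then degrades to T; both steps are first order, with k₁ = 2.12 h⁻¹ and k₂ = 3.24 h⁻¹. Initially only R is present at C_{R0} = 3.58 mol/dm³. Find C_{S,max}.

1.05 mol/dm³

At the optimum, C_{S,max}/C_{R0} = (k₁/k₂)^[k₂/(k₂−k₁)].
= (2.12/3.24)^(3.24/(3.24−2.12)) = (0.6543)^(2.893) = 0.2932.
C_{S,max} = 0.2932×3.58 = 1.05 mol/dm³.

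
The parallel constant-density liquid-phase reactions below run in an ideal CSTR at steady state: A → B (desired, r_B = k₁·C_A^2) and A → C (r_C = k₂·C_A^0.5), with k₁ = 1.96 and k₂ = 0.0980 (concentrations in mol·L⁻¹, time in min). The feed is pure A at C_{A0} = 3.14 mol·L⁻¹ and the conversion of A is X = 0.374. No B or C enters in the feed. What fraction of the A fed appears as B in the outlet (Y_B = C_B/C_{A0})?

0.367

Exit C_A = C_{A0}(1−X) = 3.14×0.626 = 1.966 mol·L⁻¹.
Rates in a CSTR are evaluated at the outlet concentration: r_B = 1.96×1.966^2 = 7.573, r_C = 0.0980×1.966^0.5 = 0.1374.
Fraction of consumed A going to B: r_B/(r_B+r_C) = 0.9822.
C_B = 0.9822·C_{A0}·X = 0.9822×3.14×0.374 = 1.15 mol·L⁻¹; Y_B = C_B/C_{A0} = 0.367.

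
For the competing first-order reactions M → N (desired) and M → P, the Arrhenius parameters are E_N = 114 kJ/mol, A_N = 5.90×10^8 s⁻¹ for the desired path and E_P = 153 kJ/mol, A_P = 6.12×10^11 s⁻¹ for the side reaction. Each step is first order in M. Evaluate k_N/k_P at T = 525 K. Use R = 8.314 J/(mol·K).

7.32

k_N/k_P = (A_N/A_P)·exp[−(E_N−E_P)/(RT)] = (A_N/A_P)·exp[(E_P−E_N)/(RT)].
(E_P−E_N)/(RT) = (153−114)×10³/(8.314×525) = 39000/4365 = 8.935.
k_N/k_P = (5.90×10^8/6.12×10^11)·exp(8.935) = 9.641×10^-4 × 7593 = 7.32.
Since E_N < E_P, lowering the temperature improves selectivity toward N.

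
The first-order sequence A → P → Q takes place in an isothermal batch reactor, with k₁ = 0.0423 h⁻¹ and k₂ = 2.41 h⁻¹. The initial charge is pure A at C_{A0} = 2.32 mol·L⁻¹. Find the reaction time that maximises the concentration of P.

For first-order series the maximum of C_P occurs at t_opt = ln(k₂/k₁)/(k₂−k₁).
= ln(2.41/0.0423)/(2.41−0.0423) = ln(56.97)/2.368 = 4.043/2.368 = 1.71 h.

1.71 h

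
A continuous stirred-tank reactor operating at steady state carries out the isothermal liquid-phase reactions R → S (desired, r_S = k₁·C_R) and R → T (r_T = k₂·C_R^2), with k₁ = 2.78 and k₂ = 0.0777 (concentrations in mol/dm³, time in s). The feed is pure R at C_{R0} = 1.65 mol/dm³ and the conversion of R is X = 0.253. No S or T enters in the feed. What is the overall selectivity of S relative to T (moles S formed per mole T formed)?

Exit C_R = C_{R0}(1−X) = 1.65×0.747 = 1.233 mol/dm³.
Rates in a CSTR are evaluated at the outlet concentration: r_S = 2.78×1.233 = 3.426, r_T = 0.0777×1.233^2 = 0.1180.
Overall selectivity = C_S/C_T = r_Sτ/(r_Tτ) = r_S/r_T = 29.0.

29.0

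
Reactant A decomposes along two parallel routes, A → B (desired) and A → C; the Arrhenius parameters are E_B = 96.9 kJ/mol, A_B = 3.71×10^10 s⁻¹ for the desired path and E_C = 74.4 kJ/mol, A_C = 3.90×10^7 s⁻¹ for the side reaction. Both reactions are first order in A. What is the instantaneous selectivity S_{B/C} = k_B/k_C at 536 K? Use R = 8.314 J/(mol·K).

6.10

k_B/k_C = (A_B/A_C)·exp[−(E_B−E_C)/(RT)] = (A_B/A_C)·exp[(E_C−E_B)/(RT)].
(E_C−E_B)/(RT) = (74.4−96.9)×10³/(8.314×536) = -22500/4456 = -5.049.
k_B/k_C = (3.71×10^10/3.90×10^7)·exp(-5.049) = 951.3 × 0.006416 = 6.10.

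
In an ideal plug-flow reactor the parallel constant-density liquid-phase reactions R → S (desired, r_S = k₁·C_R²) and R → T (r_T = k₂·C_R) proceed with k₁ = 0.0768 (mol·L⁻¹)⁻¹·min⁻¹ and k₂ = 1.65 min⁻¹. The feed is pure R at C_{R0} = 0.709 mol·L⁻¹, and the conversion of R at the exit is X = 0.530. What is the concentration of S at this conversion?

0.00889 mol·L⁻¹

C_R = C_{R0}(1−X) = 0.3332 mol·L⁻¹.
Along a PFR/batch, dC_T/dC_R = −r_T/(r_S+r_T) = −k₂/(k₂+k₁·C_R).
Integrating from C_{R0} to C_R: C_T = (1.65/0.0768)·ln[(1.65+0.0768·0.709)/(1.65+0.0768·0.333)] = 21.48·ln(1.704/1.676) = 0.3669 mol·L⁻¹.
Then C_S = (C_{R0}−C_R) − C_T = 0.3758 − 0.3669 = 0.008890 mol·L⁻¹.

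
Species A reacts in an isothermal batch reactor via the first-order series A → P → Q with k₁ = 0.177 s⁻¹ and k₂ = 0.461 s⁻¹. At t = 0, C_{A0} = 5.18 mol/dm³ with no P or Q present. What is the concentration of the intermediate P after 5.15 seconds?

0.997 mol/dm³

For first-order series with pure A initially, C_P(t) = k₁C_{A0}/(k₂−k₁)·(e^(−k₁t) − e^(−k₂t)).
e^(−k₁t) = e^(−0.177×5.15) = e^(−0.9115) = 0.4019; e^(−k₂t) = e^(−2.374) = 0.09309.
C_P = 0.177×5.18/(0.461−0.177) × (0.4019−0.09309) = 3.228×0.3088 = 0.9969 mol/dm³.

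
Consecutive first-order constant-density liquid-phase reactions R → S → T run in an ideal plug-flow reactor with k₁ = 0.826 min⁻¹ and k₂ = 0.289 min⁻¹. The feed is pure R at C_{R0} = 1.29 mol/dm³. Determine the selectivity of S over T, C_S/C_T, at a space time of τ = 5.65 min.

Solving the coupled first-order balances gives C_S(τ) = [k₁/(k₂−k₁)]·C_{R0}·(e^(−k₁τ) − e^(−k₂τ)).
e^(−k₁τ) = e^(−0.826×5.65) = e^(−4.667) = 0.009401; e^(−k₂τ) = e^(−1.633) = 0.1954.
C_S = 0.826×1.29/(0.289−0.826) × (0.009401−0.1954) = (-1.984)×(-0.1860) = 0.3690 mol/dm³.
C_R = C_{R0}e^(−k₁τ) = 0.01213 mol/dm³, so C_T = C_{R0}−C_R−C_S = 0.9089 mol/dm³; C_S/C_T = 0.406.

0.406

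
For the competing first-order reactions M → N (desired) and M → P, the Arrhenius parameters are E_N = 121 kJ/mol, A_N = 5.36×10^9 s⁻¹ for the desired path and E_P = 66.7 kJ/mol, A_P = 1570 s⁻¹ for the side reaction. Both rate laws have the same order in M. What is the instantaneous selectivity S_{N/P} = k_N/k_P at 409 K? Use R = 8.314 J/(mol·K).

0.396

With equal orders, S_{N/P} = k_N/k_P = (A_N/A_P)·exp[(E_P−E_N)/(RT)].
(E_P−E_N)/(RT) = (66.7−121)×10³/(8.314×409) = -54300/3400 = -15.97.
k_N/k_P = (5.36×10^9/1570)·exp(-15.97) = 3.414×10^6 × 1.161×10^-7 = 0.396.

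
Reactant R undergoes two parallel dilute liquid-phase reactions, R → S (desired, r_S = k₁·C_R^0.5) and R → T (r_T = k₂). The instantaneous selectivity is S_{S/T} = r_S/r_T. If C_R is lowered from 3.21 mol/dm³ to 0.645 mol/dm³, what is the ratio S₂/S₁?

0.448

S_{S/T} = (k₁/k₂)·C_R^0.5, so S₂/S₁ = (C_{R,2}/C_{R,1})^0.5.
= (0.645/3.21)^0.5 = (0.2009)^0.5 = 0.448.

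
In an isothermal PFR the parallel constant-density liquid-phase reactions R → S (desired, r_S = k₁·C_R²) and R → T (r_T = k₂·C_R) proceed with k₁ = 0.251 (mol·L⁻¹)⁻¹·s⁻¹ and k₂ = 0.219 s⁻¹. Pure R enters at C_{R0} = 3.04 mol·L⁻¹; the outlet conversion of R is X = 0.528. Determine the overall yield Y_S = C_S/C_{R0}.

C_R = C_{R0}(1−X) = 1.435 mol·L⁻¹.
Along a PFR/batch, dC_T/dC_R = −r_T/(r_S+r_T) = −k₂/(k₂+k₁·C_R).
Integrating from C_{R0} to C_R: C_T = (0.219/0.251)·ln[(0.219+0.251·3.04)/(0.219+0.251·1.43)] = 0.8725·ln(0.9820/0.5792) = 0.4607 mol·L⁻¹.
Then C_S = (C_{R0}−C_R) − C_T = 1.605 − 0.4607 = 1.144 mol·L⁻¹.
Y_S = C_S/C_{R0} = 1.144/3.04 = 0.376.

0.376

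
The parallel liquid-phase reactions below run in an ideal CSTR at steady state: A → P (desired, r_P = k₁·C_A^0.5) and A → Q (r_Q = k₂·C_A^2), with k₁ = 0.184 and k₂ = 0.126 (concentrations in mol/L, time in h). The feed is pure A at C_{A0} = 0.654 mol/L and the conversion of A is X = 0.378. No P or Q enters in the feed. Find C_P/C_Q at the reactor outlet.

Exit C_A = C_{A0}(1−X) = 0.654×0.622 = 0.4068 mol/L.
In a CSTR the entire volume is at exit conditions, so r_P = 0.184×0.4068^0.5 = 0.1174 and r_Q = 0.126×0.4068^2 = 0.02085.
Overall selectivity = C_P/C_Q = r_Pτ/(r_Qτ) = r_P/r_Q = 5.63.

5.63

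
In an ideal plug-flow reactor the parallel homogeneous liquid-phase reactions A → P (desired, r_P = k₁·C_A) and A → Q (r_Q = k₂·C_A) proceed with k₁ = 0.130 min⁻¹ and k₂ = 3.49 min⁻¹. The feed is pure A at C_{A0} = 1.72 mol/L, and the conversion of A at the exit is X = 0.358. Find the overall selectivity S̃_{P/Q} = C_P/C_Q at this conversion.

0.0372

C_A = C_{A0}(1−X) = 1.104 mol/L.
Both paths are first order in A, so the instantaneous fraction to P is constant: dC_P/d(−C_A) = k₁/(k₁+k₂) = 0.03591.
C_P = 0.03591·(C_{A0}−C_A) = 0.03591×0.6158 = 0.0221 mol/L.
C_Q = (C_{A0}−C_A)−C_P = 0.5936 mol/L; S̃_{P/Q} = 0.02211/0.5936 = 0.0372.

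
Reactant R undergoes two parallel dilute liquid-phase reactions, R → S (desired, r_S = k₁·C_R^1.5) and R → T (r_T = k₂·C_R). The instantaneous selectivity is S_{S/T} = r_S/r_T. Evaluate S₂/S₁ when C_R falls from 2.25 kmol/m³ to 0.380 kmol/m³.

0.411

S_{S/T} = (k₁/k₂)·C_R^0.5, so S₂/S₁ = (C_{R,2}/C_{R,1})^0.5.
= (0.380/2.25)^0.5 = (0.1689)^0.5 = 0.411.
Selectivity toward S falls as C_R falls — high-concentration operation is favoured.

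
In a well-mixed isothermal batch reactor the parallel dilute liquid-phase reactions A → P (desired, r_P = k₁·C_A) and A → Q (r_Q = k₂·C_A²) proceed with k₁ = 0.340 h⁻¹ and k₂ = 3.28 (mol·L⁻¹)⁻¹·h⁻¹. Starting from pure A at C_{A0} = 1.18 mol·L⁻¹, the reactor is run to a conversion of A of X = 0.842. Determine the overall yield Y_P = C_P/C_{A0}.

0.131

C_A = C_{A0}(1−X) = 0.1864 mol·L⁻¹.
Along a PFR/batch, dC_P/dC_A = −r_P/(r_P+r_Q) = −k₁/(k₁+k₂·C_A).
Integrating from C_{A0} to C_A: C_P = (0.340/3.28)·ln[(0.340+3.28·1.18)/(0.340+3.28·0.186)] = 0.1037·ln(4.210/0.9515) = 0.1542 mol·L⁻¹.
Y_P = C_P/C_{A0} = 0.1542/1.18 = 0.131.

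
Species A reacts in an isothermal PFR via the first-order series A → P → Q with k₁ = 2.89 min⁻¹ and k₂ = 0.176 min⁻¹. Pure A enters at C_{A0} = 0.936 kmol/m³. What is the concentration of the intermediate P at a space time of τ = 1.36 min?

0.765 kmol/m³

Solving the coupled first-order balances gives C_P(τ) = [k₁/(k₂−k₁)]·C_{A0}·(e^(−k₁τ) − e^(−k₂τ)).
e^(−k₁τ) = e^(−2.89×1.36) = e^(−3.930) = 0.01964; e^(−k₂τ) = e^(−0.2394) = 0.7871.
C_P = 2.89×0.936/(0.176−2.89) × (0.01964−0.7871) = (-0.9967)×(-0.7675) = 0.7650 kmol/m³.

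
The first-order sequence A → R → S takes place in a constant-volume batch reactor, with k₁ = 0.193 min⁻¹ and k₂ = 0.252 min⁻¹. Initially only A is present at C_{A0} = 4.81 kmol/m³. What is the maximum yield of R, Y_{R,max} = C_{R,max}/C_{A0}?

0.320

At the optimum, C_{R,max}/C_{A0} = (k₁/k₂)^[k₂/(k₂−k₁)].
= (0.193/0.252)^(0.252/(0.252−0.193)) = (0.7659)^(4.271) = 0.3200.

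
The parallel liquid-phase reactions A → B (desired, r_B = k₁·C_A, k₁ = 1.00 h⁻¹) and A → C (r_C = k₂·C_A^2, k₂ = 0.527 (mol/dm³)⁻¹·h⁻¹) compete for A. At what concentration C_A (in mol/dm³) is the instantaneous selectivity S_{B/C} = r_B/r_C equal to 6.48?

S_{B/C} = (k₁/k₂)·C_A⁻¹ ⇒ C_A = (S·k₂/k₁)^(-1).
= (6.48×0.527/1.00)^(-1) = (3.415)^(-1) = 0.293 mol/dm³.

0.293 mol/dm³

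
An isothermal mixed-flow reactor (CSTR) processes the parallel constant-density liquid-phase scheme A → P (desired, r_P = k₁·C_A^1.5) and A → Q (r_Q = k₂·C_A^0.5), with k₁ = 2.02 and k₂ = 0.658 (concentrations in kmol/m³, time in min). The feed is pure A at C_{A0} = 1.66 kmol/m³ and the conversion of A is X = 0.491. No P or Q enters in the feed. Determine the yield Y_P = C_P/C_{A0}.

0.354

Exit C_A = C_{A0}(1−X) = 1.66×0.509 = 0.8449 kmol/m³.
Rates in a CSTR are evaluated at the outlet concentration: r_P = 2.02×0.8449^1.5 = 1.569, r_Q = 0.658×0.8449^0.5 = 0.6048.
Fraction of consumed A going to P: r_P/(r_P+r_Q) = 0.7217.
C_P = 0.7217·C_{A0}·X = 0.7217×1.66×0.491 = 0.588 kmol/m³; Y_P = C_P/C_{A0} = 0.354.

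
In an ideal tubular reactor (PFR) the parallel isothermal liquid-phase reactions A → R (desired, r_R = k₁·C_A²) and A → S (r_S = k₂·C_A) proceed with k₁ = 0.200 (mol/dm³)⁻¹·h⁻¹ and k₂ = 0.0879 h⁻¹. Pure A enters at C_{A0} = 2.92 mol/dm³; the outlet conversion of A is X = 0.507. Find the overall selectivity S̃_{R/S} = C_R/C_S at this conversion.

4.80

C_A = C_{A0}(1−X) = 1.440 mol/dm³.
Along a PFR/batch, dC_S/dC_A = −r_S/(r_R+r_S) = −k₂/(k₂+k₁·C_A).
Integrating from C_{A0} to C_A: C_S = (0.0879/0.200)·ln[(0.0879+0.200·2.92)/(0.0879+0.200·1.44)] = 0.4395·ln(0.6719/0.3758) = 0.2554 mol/dm³.
Then C_R = (C_{A0}−C_A) − C_S = 1.480 − 0.2554 = 1.225 mol/dm³.
S̃_{R/S} = C_R/C_S = 1.225/0.2554 = 4.80.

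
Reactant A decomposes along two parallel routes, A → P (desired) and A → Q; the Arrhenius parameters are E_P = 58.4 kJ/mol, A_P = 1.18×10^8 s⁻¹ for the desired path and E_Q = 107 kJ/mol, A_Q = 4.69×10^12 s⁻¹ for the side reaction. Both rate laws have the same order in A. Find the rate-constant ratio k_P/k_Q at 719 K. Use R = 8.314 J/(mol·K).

0.0854

Since both paths have the same order in A, the concentration cancels and S_{P/Q} = k_P/k_Q = (A_P/A_Q)·exp[(E_Q−E_P)/(RT)].
(E_Q−E_P)/(RT) = (107−58.4)×10³/(8.314×719) = 48600/5978 = 8.130.
k_P/k_Q = (1.18×10^8/4.69×10^12)·exp(8.130) = 2.516×10^-5 × 3395 = 0.0854.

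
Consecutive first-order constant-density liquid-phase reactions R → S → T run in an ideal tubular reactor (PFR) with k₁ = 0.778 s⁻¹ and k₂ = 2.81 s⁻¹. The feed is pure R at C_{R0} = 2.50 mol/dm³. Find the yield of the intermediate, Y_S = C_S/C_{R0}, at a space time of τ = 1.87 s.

The intermediate concentration in a first-order A→B→C sequence is C_S = k₁C_{R0}(e^(−k₁τ) − e^(−k₂τ))/(k₂−k₁).
e^(−k₁τ) = e^(−0.778×1.87) = e^(−1.455) = 0.2334; e^(−k₂τ) = e^(−5.255) = 0.005223.
C_S = 0.778×2.50/(2.81−0.778) × (0.2334−0.005223) = 0.9572×0.2282 = 0.2184 mol/dm³.
Y_S = C_S/C_{R0} = 0.2184/2.50 = 0.0874.

0.0874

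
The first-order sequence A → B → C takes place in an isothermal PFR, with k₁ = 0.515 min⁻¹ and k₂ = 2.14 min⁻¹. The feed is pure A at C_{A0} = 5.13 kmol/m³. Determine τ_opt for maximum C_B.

0.877 min

The intermediate peaks when r₁ = r₂, i.e. k₁e^(−k₁τ) = k₂e^(−k₂τ), giving τ_opt = ln(k₂/k₁)/(k₂−k₁).
= ln(2.14/0.515)/(2.14−0.515) = ln(4.155)/1.625 = 1.424/1.625 = 0.877 min.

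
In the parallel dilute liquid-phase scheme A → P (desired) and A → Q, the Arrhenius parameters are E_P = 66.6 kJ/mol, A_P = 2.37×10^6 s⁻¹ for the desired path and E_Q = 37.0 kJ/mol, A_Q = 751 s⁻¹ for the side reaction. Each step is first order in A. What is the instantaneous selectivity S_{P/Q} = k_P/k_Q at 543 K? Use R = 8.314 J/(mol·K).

4.48

With equal orders, S_{P/Q} = k_P/k_Q = (A_P/A_Q)·exp[(E_Q−E_P)/(RT)].
(E_Q−E_P)/(RT) = (37.0−66.6)×10³/(8.314×543) = -29600/4515 = -6.557.
k_P/k_Q = (2.37×10^6/751)·exp(-6.557) = 3156 × 0.001421 = 4.48.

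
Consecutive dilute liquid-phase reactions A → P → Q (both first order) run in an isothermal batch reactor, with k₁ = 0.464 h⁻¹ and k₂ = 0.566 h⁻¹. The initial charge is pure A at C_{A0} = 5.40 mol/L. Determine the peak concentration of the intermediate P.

1.79 mol/L

For a first-order series the maximum intermediate yield is C_{P,max}/C_{A0} = (k₁/k₂)^[k₂/(k₂−k₁)].
= (0.464/0.566)^(0.566/(0.566−0.464)) = (0.8198)^(5.549) = 0.3320.
C_{P,max} = 0.3320×5.40 = 1.79 mol/L.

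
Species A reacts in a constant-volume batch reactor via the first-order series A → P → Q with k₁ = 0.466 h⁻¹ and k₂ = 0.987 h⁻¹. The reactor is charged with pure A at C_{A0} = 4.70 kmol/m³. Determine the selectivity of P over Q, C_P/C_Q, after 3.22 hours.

0.264

Solving the coupled first-order balances gives C_P(t) = [k₁/(k₂−k₁)]·C_{A0}·(e^(−k₁t) − e^(−k₂t)).
e^(−k₁t) = e^(−0.466×3.22) = e^(−1.501) = 0.2230; e^(−k₂t) = e^(−3.178) = 0.04166.
C_P = 0.466×4.70/(0.987−0.466) × (0.2230−0.04166) = 4.204×0.1814 = 0.7624 kmol/m³.
C_A = C_{A0}e^(−k₁t) = 1.048 kmol/m³, so C_Q = C_{A0}−C_A−C_P = 2.889 kmol/m³; C_P/C_Q = 0.264.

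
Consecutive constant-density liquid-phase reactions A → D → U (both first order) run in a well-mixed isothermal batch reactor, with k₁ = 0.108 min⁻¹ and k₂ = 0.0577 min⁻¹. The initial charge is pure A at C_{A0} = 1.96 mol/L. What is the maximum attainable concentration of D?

0.955 mol/L

Evaluating C_D at t_opt = ln(k₂/k₁)/(k₂−k₁) gives C_{D,max}/C_{A0} = (k₁/k₂)^[k₂/(k₂−k₁)].
= (0.108/0.0577)^(0.0577/(0.0577−0.108)) = (1.872)^(-1.147) = 0.4872.
C_{D,max} = 0.4872×1.96 = 0.955 mol/L.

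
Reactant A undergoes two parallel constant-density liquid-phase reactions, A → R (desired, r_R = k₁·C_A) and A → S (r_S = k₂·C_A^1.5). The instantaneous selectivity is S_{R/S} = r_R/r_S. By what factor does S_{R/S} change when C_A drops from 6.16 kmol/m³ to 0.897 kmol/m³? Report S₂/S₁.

S_{R/S} = (k₁/k₂)·C_A^-0.5, so S₂/S₁ = (C_{A,2}/C_{A,1})^-0.5.
= (0.897/6.16)^(-0.5) = (0.1456)^(-0.5) = 2.62.
Selectivity toward R rises as C_A falls — low-concentration operation is favoured.

2.62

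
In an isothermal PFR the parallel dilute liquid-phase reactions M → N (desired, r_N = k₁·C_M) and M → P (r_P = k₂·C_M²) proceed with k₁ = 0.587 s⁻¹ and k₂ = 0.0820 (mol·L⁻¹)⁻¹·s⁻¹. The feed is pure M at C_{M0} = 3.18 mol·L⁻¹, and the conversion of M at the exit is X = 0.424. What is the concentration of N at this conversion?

1.00 mol·L⁻¹

C_M = C_{M0}(1−X) = 1.832 mol·L⁻¹.
Along a PFR/batch, dC_N/dC_M = −r_N/(r_N+r_P) = −k₁/(k₁+k₂·C_M).
Integrating from C_{M0} to C_M: C_N = (0.587/0.0820)·ln[(0.587+0.0820·3.18)/(0.587+0.0820·1.83)] = 7.159·ln(0.8478/0.7372) = 1.000 mol·L⁻¹.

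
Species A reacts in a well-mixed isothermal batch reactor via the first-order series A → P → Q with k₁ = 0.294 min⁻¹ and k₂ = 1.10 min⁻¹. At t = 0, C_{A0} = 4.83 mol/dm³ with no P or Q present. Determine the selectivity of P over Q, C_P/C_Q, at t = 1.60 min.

The intermediate concentration in a first-order A→B→C sequence is C_P = k₁C_{A0}(e^(−k₁t) − e^(−k₂t))/(k₂−k₁).
e^(−k₁t) = e^(−0.294×1.60) = e^(−0.4704) = 0.6248; e^(−k₂t) = e^(−1.760) = 0.1720.
C_P = 0.294×4.83/(1.10−0.294) × (0.6248−0.1720) = 1.762×0.4527 = 0.7976 mol/dm³.
C_A = C_{A0}e^(−k₁t) = 3.018 mol/dm³, so C_Q = C_{A0}−C_A−C_P = 1.015 mol/dm³; C_P/C_Q = 0.786.

0.786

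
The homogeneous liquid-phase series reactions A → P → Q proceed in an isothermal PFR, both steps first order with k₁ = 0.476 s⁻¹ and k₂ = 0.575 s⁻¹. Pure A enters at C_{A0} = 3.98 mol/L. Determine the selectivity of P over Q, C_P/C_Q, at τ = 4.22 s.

Solving the coupled first-order balances gives C_P(τ) = [k₁/(k₂−k₁)]·C_{A0}·(e^(−k₁τ) − e^(−k₂τ)).
e^(−k₁τ) = e^(−0.476×4.22) = e^(−2.009) = 0.1342; e^(−k₂τ) = e^(−2.426) = 0.08835.
C_P = 0.476×3.98/(0.575−0.476) × (0.1342−0.08835) = 19.14×0.04581 = 0.8767 mol/L.
C_A = C_{A0}e^(−k₁τ) = 0.5340 mol/L, so C_Q = C_{A0}−C_A−C_P = 2.569 mol/L; C_P/C_Q = 0.341.

0.341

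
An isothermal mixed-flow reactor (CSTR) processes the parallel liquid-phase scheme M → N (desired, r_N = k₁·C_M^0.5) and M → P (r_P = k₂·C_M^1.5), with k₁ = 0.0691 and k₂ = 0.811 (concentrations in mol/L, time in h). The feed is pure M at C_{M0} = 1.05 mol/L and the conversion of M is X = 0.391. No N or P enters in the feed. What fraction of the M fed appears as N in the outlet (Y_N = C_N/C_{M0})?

0.0460

Exit C_M = C_{M0}(1−X) = 1.05×0.609 = 0.6394 mol/L.
A CSTR operates uniformly at the exit composition, giving r_N = 0.05526 and r_P = 0.4147 (each k·C_M^n at C_M = 0.6394).
Fraction of consumed M going to N: r_N/(r_N+r_P) = 0.1176.
C_N = 0.1176·C_{M0}·X = 0.1176×1.05×0.391 = 0.0483 mol/L; Y_N = C_N/C_{M0} = 0.0460.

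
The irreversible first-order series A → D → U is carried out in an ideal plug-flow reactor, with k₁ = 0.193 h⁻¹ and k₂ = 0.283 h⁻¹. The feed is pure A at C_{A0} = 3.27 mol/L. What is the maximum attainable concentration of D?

0.981 mol/L

For a first-order series the maximum intermediate yield is C_{D,max}/C_{A0} = (k₁/k₂)^[k₂/(k₂−k₁)].
= (0.193/0.283)^(0.283/(0.283−0.193)) = (0.6820)^(3.144) = 0.3001.
C_{D,max} = 0.3001×3.27 = 0.981 mol/L.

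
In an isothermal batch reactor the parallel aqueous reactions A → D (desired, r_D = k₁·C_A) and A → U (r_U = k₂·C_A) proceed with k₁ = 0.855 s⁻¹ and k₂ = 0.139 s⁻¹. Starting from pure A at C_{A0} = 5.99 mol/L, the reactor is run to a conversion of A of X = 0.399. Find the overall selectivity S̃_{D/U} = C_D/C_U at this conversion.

6.15

C_A = C_{A0}(1−X) = 3.600 mol/L.
Both paths are first order in A, so the instantaneous fraction to D is constant: dC_D/d(−C_A) = k₁/(k₁+k₂) = 0.8602.
C_D = 0.8602·(C_{A0}−C_A) = 0.8602×2.390 = 2.06 mol/L.
C_U = (C_{A0}−C_A)−C_D = 0.3342 mol/L; S̃_{D/U} = 2.056/0.3342 = 6.15.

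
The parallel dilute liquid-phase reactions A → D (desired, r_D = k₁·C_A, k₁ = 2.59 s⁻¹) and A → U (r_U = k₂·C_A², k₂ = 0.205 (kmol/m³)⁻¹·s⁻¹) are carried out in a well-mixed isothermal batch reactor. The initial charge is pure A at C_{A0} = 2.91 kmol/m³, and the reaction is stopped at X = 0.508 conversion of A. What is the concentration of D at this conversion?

1.26 kmol/m³

C_A = C_{A0}(1−X) = 1.432 kmol/m³.
Along a PFR/batch, dC_D/dC_A = −r_D/(r_D+r_U) = −k₁/(k₁+k₂·C_A).
Integrating from C_{A0} to C_A: C_D = (2.59/0.205)·ln[(2.59+0.205·2.91)/(2.59+0.205·1.43)] = 12.63·ln(3.187/2.884) = 1.263 kmol/m³.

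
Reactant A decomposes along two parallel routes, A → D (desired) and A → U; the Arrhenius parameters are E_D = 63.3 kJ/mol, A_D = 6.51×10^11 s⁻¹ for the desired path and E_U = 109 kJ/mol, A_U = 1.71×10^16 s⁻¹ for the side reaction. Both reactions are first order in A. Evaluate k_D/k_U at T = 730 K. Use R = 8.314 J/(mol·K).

0.0709

Since both paths have the same order in A, the concentration cancels and S_{D/U} = k_D/k_U = (A_D/A_U)·exp[(E_U−E_D)/(RT)].
(E_U−E_D)/(RT) = (109−63.3)×10³/(8.314×730) = 45700/6069 = 7.530.
k_D/k_U = (6.51×10^11/1.71×10^16)·exp(7.530) = 3.807×10^-5 × 1863 = 0.0709.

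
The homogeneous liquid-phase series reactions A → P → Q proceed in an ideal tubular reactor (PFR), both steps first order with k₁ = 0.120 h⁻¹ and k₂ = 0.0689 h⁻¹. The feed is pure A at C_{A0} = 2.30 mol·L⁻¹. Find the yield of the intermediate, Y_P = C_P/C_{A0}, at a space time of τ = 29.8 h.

0.236

For first-order series with pure A initially, C_P(τ) = k₁C_{A0}/(k₂−k₁)·(e^(−k₁τ) − e^(−k₂τ)).
e^(−k₁τ) = e^(−0.120×29.8) = e^(−3.576) = 0.02799; e^(−k₂τ) = e^(−2.053) = 0.1283.
C_P = 0.120×2.30/(0.0689−0.120) × (0.02799−0.1283) = (-5.401)×(-0.1003) = 0.5419 mol·L⁻¹.
Y_P = C_P/C_{A0} = 0.5419/2.30 = 0.236.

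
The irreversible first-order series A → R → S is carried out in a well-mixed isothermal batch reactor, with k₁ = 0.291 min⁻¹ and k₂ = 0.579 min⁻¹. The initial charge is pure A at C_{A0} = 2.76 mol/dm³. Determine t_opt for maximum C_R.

Setting dC_R/dt = 0 gives t_opt = ln(k₂/k₁)/(k₂−k₁).
= ln(0.579/0.291)/(0.579−0.291) = ln(1.990)/0.2880 = 0.6880/0.2880 = 2.39 min.

2.39 min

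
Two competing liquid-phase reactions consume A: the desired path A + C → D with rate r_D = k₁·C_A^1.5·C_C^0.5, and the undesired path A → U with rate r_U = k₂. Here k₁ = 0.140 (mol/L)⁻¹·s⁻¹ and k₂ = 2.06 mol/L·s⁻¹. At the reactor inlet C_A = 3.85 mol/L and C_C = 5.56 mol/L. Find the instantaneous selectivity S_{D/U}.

1.21

S_{D/U} = r_D/r_U = (k₁·C_A^1.5·C_C^0.5)/(k₂) = (k₁/k₂)·C_A^1.5·C_C^0.5.
= (0.140×3.850^1.5×5.560^0.5) / (2.06) = 2.494/2.060 = 1.21.
Since the desired path is higher order in A, keeping C_A high (PFR or concentrated feed) favours D.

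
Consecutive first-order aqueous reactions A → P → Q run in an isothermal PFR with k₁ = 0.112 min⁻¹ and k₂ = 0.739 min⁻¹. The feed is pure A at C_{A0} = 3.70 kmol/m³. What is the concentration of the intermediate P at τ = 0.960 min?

Solving the coupled first-order balances gives C_P(τ) = [k₁/(k₂−k₁)]·C_{A0}·(e^(−k₁τ) − e^(−k₂τ)).
e^(−k₁τ) = e^(−0.112×0.960) = e^(−0.1075) = 0.8981; e^(−k₂τ) = e^(−0.7094) = 0.4919.
C_P = 0.112×3.70/(0.739−0.112) × (0.8981−0.4919) = 0.6609×0.4061 = 0.2684 kmol/m³.

0.268 kmol/m³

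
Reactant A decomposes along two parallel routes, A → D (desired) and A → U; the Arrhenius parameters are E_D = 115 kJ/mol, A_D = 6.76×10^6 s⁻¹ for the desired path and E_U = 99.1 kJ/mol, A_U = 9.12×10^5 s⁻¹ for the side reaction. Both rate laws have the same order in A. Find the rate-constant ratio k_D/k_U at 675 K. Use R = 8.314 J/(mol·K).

0.436

Since both paths have the same order in A, the concentration cancels and S_{D/U} = k_D/k_U = (A_D/A_U)·exp[(E_U−E_D)/(RT)].
(E_U−E_D)/(RT) = (99.1−115)×10³/(8.314×675) = -15900/5612 = -2.833.
k_D/k_U = (6.76×10^6/9.12×10^5)·exp(-2.833) = 7.412 × 0.05882 = 0.436.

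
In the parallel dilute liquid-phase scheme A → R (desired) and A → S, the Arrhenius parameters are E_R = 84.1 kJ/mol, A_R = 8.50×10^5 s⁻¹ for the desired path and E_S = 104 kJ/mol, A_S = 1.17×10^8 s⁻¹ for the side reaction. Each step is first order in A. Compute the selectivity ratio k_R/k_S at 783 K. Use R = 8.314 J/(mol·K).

0.154

k_R/k_S = (A_R/A_S)·exp[−(E_R−E_S)/(RT)] = (A_R/A_S)·exp[(E_S−E_R)/(RT)].
(E_S−E_R)/(RT) = (104−84.1)×10³/(8.314×783) = 19900/6510 = 3.057.
k_R/k_S = (8.50×10^5/1.17×10^8)·exp(3.057) = 0.007265 × 21.26 = 0.154.
Since E_R < E_S, lowering the temperature improves selectivity toward R.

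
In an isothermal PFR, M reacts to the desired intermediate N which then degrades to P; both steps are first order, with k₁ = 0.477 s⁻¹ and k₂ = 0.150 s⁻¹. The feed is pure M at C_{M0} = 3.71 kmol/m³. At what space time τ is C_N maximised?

Setting dC_N/dτ = 0 gives τ_opt = ln(k₂/k₁)/(k₂−k₁).
= ln(0.150/0.477)/(0.150−0.477) = ln(0.3145)/-0.3270 = -1.157/-0.3270 = 3.54 s.

3.54 s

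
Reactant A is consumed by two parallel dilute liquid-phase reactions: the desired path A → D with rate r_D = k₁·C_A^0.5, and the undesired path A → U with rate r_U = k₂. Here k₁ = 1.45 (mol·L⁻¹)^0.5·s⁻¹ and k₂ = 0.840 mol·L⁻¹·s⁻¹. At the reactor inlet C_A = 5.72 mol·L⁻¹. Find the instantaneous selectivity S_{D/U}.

S_{D/U} = r_D/r_U = (k₁·C_A^0.5)/(k₂) = (k₁/k₂)·C_A^0.5.
= (1.45×5.720^0.5) / (0.840) = 3.468/0.8400 = 4.13.
Since the desired path is higher order in A, keeping C_A high (PFR or concentrated feed) favours D.

4.13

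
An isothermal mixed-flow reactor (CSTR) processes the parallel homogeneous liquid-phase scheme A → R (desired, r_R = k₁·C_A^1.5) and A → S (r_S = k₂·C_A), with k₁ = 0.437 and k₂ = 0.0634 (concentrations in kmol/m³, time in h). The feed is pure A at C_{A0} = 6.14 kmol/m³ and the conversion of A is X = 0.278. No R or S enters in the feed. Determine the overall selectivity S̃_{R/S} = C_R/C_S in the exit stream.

Exit C_A = C_{A0}(1−X) = 6.14×0.722 = 4.433 kmol/m³.
In a CSTR the entire volume is at exit conditions, so r_R = 0.437×4.433^1.5 = 4.079 and r_S = 0.0634×4.433 = 0.2811.
Overall selectivity = C_R/C_S = r_Rτ/(r_Sτ) = r_R/r_S = 14.5.

14.5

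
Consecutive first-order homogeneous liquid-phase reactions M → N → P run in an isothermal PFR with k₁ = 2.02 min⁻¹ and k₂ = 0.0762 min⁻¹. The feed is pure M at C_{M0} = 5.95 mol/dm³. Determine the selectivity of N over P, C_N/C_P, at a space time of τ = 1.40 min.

For first-order series with pure M initially, C_N(τ) = k₁C_{M0}/(k₂−k₁)·(e^(−k₁τ) − e^(−k₂τ)).
e^(−k₁τ) = e^(−2.02×1.40) = e^(−2.828) = 0.05913; e^(−k₂τ) = e^(−0.1067) = 0.8988.
C_N = 2.02×5.95/(0.0762−2.02) × (0.05913−0.8988) = (-6.183)×(-0.8397) = 5.192 mol/dm³.
C_M = C_{M0}e^(−k₁τ) = 0.3518 mol/dm³, so C_P = C_{M0}−C_M−C_N = 0.4062 mol/dm³; C_N/C_P = 12.8.

12.8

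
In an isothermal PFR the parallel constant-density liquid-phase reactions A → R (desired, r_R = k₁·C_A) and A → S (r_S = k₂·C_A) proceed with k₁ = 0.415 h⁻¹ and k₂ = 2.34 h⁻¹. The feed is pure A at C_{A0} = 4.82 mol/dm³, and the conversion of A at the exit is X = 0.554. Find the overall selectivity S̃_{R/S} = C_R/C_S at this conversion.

C_A = C_{A0}(1−X) = 2.150 mol/dm³.
Both paths are first order in A, so the instantaneous fraction to R is constant: dC_R/d(−C_A) = k₁/(k₁+k₂) = 0.1506.
C_R = 0.1506·(C_{A0}−C_A) = 0.1506×2.670 = 0.402 mol/dm³.
C_S = (C_{A0}−C_A)−C_R = 2.268 mol/dm³; S̃_{R/S} = 0.4022/2.268 = 0.177.

0.177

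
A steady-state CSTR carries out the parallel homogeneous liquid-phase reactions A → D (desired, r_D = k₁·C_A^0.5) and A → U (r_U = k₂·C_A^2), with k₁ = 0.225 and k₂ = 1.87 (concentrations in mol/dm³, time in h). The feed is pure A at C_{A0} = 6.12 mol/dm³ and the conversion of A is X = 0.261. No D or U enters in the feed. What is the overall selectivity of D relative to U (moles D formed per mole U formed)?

Exit C_A = C_{A0}(1−X) = 6.12×0.739 = 4.523 mol/dm³.
A CSTR operates uniformly at the exit composition, giving r_D = 0.4785 and r_U = 38.25 (each k·C_A^n at C_A = 4.523).
Overall selectivity = C_D/C_U = r_Dτ/(r_Uτ) = r_D/r_U = 0.0125.

0.0125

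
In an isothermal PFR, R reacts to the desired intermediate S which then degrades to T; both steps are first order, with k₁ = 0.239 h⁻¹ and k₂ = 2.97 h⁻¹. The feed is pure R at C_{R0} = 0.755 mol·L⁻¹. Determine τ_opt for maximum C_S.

0.923 h

The intermediate peaks when r₁ = r₂, i.e. k₁e^(−k₁τ) = k₂e^(−k₂τ), giving τ_opt = ln(k₂/k₁)/(k₂−k₁).
= ln(2.97/0.239)/(2.97−0.239) = ln(12.43)/2.731 = 2.520/2.731 = 0.923 h.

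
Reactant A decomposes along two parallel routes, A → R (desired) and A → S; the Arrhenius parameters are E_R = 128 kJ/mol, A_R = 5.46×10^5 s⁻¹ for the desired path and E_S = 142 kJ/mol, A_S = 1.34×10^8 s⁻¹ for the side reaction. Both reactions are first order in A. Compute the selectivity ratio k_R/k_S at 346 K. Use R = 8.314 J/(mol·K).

0.529

k_R/k_S = (A_R/A_S)·exp[−(E_R−E_S)/(RT)] = (A_R/A_S)·exp[(E_S−E_R)/(RT)].
(E_S−E_R)/(RT) = (142−128)×10³/(8.314×346) = 14000/2877 = 4.867.
k_R/k_S = (5.46×10^5/1.34×10^8)·exp(4.867) = 0.004075 × 129.9 = 0.529.
Since E_R < E_S, lowering the temperature improves selectivity toward R.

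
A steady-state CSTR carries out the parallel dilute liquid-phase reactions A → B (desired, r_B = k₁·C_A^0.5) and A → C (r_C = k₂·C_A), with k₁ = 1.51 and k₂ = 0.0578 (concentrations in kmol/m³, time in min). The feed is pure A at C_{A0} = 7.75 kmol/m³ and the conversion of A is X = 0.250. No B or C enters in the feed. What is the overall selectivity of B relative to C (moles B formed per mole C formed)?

10.8

Exit C_A = C_{A0}(1−X) = 7.75×0.750 = 5.812 kmol/m³.
A CSTR operates uniformly at the exit composition, giving r_B = 3.640 and r_C = 0.3360 (each k·C_A^n at C_A = 5.812).
Overall selectivity = C_B/C_C = r_Bτ/(r_Cτ) = r_B/r_C = 10.8.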